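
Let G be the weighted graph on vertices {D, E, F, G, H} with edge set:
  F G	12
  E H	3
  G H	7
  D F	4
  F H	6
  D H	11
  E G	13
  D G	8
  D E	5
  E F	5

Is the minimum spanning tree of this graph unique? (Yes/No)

Kruskal: consider edges lightest-first.
E H (3): add — endpoints in different components.
D F (4): add — endpoints in different components.
D E (5): add — endpoints in different components.
E F (5): skip — E and F already connected.
F H (6): skip — F and H already connected.
G H (7): add — endpoints in different components.
Non-tree edge E F has weight 5, equal to the heaviest edge on its tree cycle — swapping gives another MST of the same weight. Not unique.

No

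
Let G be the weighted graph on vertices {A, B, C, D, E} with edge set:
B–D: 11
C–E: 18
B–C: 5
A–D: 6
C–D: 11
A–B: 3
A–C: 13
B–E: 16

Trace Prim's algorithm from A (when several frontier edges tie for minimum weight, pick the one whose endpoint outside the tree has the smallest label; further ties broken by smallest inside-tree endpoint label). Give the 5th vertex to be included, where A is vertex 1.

E

Prim, starting at A.
Step 1: frontier [A–B 3, A–D 6, A–C 13] → take A–B (3); add B.
Step 2: frontier [A–D 6, A–C 13, B–C 5, B–D 11, B–E 16] → take B–C (5); add C.
Step 3: frontier [A–D 6, B–D 11, B–E 16, C–D 11, C–E 18] → take A–D (6); add D.
Step 4: frontier [B–E 16, C–E 18] → take B–E (16); add E.
Vertex order: A, B, C, D, E. The 5th vertex is E.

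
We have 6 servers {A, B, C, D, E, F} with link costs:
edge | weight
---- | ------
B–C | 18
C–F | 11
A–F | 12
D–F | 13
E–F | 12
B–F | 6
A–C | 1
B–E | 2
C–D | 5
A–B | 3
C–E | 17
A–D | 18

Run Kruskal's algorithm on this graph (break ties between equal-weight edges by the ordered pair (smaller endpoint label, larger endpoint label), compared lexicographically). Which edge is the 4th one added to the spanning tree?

C-D

Kruskal: consider edges lightest-first.
A–C (1): add — endpoints in different components.
B–E (2): add — endpoints in different components.
A–B (3): add — endpoints in different components.
C–D (5): add — endpoints in different components.
B–F (6): add — endpoints in different components.
The 4th edge added is C–D.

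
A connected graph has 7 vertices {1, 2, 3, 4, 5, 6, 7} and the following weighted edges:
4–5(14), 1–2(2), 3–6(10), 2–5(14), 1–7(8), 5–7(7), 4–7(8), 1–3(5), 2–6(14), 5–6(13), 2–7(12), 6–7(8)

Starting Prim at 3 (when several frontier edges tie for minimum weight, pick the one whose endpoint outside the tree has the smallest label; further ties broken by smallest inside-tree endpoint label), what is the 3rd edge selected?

Prim's algorithm from 3:
Step 1: frontier [1–3 5, 3–6 10] → take 1–3 (5); add 1.
Step 2: frontier [1–2 2, 1–7 8, 3–6 10] → take 1–2 (2); add 2.
Step 3: frontier [1–7 8, 2–7 12, 2–5 14, 2–6 14, 3–6 10] → take 1–7 (8); add 7.
Step 4: frontier [2–5 14, 2–6 14, 3–6 10, 5–7 7, 4–7 8, 6–7 8] → take 5–7 (7); add 5.
Step 5: frontier [2–6 14, 3–6 10, 5–6 13, 4–5 14, 4–7 8, 6–7 8] → take 4–7 (8); add 4.
Step 6: frontier [2–6 14, 3–6 10, 5–6 13, 6–7 8] → take 6–7 (8); add 6.
The 3rd edge added is 1–7.

1-7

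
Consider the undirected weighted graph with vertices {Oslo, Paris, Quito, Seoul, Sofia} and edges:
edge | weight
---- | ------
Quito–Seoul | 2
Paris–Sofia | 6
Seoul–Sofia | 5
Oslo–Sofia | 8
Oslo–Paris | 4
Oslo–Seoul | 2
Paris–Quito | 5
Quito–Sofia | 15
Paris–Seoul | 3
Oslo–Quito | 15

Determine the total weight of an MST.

12

Sort edges by weight, then run Kruskal:
Oslo–Seoul (2): add — endpoints in different components.
Quito–Seoul (2): add — endpoints in different components.
Paris–Seoul (3): add — endpoints in different components.
Oslo–Paris (4): skip — Paris and Oslo already connected.
Paris–Quito (5): skip — Quito and Paris already connected.
Seoul–Sofia (5): add — endpoints in different components.
MST edges: Oslo–Seoul, Quito–Seoul, Paris–Seoul, Seoul–Sofia; total weight 2+2+3+5 = 12.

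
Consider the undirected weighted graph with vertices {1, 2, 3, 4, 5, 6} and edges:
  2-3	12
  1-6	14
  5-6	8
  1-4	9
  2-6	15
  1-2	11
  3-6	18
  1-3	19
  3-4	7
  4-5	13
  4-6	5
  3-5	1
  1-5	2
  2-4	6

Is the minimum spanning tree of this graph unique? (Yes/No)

Yes

Sort edges by weight, then run Kruskal:
3-5 (1): add — endpoints in different components.
1-5 (2): add — endpoints in different components.
4-6 (5): add — endpoints in different components.
2-4 (6): add — endpoints in different components.
3-4 (7): add — endpoints in different components.
Every non-tree edge has weight strictly greater than the heaviest edge on the tree path between its endpoints, so the MST is unique.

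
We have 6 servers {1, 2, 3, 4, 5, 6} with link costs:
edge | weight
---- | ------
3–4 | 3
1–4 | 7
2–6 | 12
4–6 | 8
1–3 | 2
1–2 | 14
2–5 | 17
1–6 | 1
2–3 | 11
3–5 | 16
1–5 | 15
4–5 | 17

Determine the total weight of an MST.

32

Prim's algorithm from 3:
Step 1: frontier [1–3 2, 3–4 3, 2–3 11, 3–5 16] → take 1–3 (2); add 1.
Step 2: frontier [1–6 1, 1–4 7, 1–2 14, 1–5 15, 3–4 3, 2–3 11, 3–5 16] → take 1–6 (1); add 6.
Step 3: frontier [1–4 7, 1–2 14, 1–5 15, 3–4 3, 2–3 11, 3–5 16, 4–6 8, 2–6 12] → take 3–4 (3); add 4.
Step 4: frontier [1–2 14, 1–5 15, 2–3 11, 3–5 16, 4–5 17, 2–6 12] → take 2–3 (11); add 2.
Step 5: frontier [1–5 15, 2–5 17, 3–5 16, 4–5 17] → take 1–5 (15); add 5.
MST edges: 1–3, 1–6, 3–4, 2–3, 1–5; total weight 2+1+3+11+15 = 32.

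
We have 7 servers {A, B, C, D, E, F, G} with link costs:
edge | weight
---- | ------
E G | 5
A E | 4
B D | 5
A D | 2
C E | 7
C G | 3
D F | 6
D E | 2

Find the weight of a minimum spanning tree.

23

Prim's algorithm from D:
Step 1: cheapest edge leaving the tree is A D (2); add A.
Step 2: cheapest edge leaving the tree is D E (2); add E.
Step 3: cheapest edge leaving the tree is B D (5); add B.
Step 4: cheapest edge leaving the tree is E G (5); add G.
Step 5: cheapest edge leaving the tree is C G (3); add C.
Step 6: cheapest edge leaving the tree is D F (6); add F.
MST edges: A D, D E, B D, E G, C G, D F; total weight 2+2+5+5+3+6 = 23.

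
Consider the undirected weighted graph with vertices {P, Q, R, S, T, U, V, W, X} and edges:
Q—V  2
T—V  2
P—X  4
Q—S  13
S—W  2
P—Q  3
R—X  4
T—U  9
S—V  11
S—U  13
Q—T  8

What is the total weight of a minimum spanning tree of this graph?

Kruskal: consider edges lightest-first.
Q—V (2): add — endpoints in different components.
S—W (2): add — endpoints in different components.
T—V (2): add — endpoints in different components.
P—Q (3): add — endpoints in different components.
P—X (4): add — endpoints in different components.
R—X (4): add — endpoints in different components.
Q—T (8): skip — T and Q already connected.
T—U (9): add — endpoints in different components.
S—V (11): add — endpoints in different components.
MST edges: Q—V, S—W, T—V, P—Q, P—X, R—X, T—U, S—V; total weight 2+2+2+3+4+4+9+11 = 37.

37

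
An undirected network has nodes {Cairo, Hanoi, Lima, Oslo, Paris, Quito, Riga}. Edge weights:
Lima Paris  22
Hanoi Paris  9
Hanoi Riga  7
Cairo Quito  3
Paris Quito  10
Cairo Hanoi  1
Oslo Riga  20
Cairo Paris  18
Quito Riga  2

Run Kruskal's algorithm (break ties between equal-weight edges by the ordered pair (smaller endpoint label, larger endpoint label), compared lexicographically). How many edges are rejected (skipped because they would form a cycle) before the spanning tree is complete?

Sort edges by weight, then run Kruskal:
Cairo Hanoi (1): add — endpoints in different components.
Quito Riga (2): add — endpoints in different components.
Cairo Quito (3): add — endpoints in different components.
Hanoi Riga (7): skip — Hanoi and Riga already connected.
Hanoi Paris (9): add — endpoints in different components.
Paris Quito (10): skip — Paris and Quito already connected.
Cairo Paris (18): skip — Paris and Cairo already connected.
Oslo Riga (20): add — endpoints in different components.
Lima Paris (22): add — endpoints in different components.
Edges rejected before the tree was complete: 3.

3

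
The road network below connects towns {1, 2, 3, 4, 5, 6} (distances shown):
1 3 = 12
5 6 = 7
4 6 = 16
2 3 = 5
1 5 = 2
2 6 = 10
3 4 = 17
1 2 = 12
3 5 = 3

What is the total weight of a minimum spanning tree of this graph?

33

Prim's algorithm from 2:
Step 1: cheapest edge leaving the tree is 2 3 (5); add 3.
Step 2: cheapest edge leaving the tree is 3 5 (3); add 5.
Step 3: cheapest edge leaving the tree is 1 5 (2); add 1.
Step 4: cheapest edge leaving the tree is 5 6 (7); add 6.
Step 5: cheapest edge leaving the tree is 4 6 (16); add 4.
MST edges: 2 3, 3 5, 1 5, 5 6, 4 6; total weight 5+3+2+7+16 = 33.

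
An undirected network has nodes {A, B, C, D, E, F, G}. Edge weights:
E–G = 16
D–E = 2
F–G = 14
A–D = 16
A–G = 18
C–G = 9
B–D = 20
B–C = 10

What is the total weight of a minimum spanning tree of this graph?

67

Grow the tree from G using Prim:
Step 1: frontier [C–G 9, F–G 14, E–G 16, A–G 18] → take C–G (9); add C.
Step 2: frontier [B–C 10, F–G 14, E–G 16, A–G 18] → take B–C (10); add B.
Step 3: frontier [B–D 20, F–G 14, E–G 16, A–G 18] → take F–G (14); add F.
Step 4: frontier [B–D 20, E–G 16, A–G 18] → take E–G (16); add E.
Step 5: frontier [B–D 20, D–E 2, A–G 18] → take D–E (2); add D.
Step 6: frontier [A–D 16, A–G 18] → take A–D (16); add A.
MST edges: C–G, B–C, F–G, E–G, D–E, A–D; total weight 9+10+14+16+2+16 = 67.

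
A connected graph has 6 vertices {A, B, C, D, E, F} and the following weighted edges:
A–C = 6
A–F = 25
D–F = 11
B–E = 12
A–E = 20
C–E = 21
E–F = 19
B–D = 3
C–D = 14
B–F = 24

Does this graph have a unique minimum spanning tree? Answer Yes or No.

Yes

Sort edges by weight, then run Kruskal:
B–D (3): add — endpoints in different components.
A–C (6): add — endpoints in different components.
D–F (11): add — endpoints in different components.
B–E (12): add — endpoints in different components.
C–D (14): add — endpoints in different components.
Every non-tree edge has weight strictly greater than the heaviest edge on the tree path between its endpoints, so the MST is unique.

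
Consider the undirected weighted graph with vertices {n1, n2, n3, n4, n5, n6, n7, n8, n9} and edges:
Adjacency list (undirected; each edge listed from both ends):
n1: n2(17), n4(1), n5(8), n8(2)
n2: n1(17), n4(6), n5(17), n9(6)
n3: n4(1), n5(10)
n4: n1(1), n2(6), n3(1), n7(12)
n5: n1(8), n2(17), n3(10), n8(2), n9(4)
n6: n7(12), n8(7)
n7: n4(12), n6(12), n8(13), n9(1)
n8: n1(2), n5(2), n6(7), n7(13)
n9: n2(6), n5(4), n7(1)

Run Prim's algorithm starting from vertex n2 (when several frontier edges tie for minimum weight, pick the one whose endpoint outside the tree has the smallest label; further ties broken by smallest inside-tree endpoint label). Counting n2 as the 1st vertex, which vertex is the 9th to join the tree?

Grow the tree from n2 using Prim:
Step 1: cheapest edge leaving the tree is n2—n4 (6); add n4.
Step 2: cheapest edge leaving the tree is n1—n4 (1); add n1.
Step 3: cheapest edge leaving the tree is n3—n4 (1); add n3.
Step 4: cheapest edge leaving the tree is n1—n8 (2); add n8.
Step 5: cheapest edge leaving the tree is n5—n8 (2); add n5.
Step 6: cheapest edge leaving the tree is n5—n9 (4); add n9.
Step 7: cheapest edge leaving the tree is n7—n9 (1); add n7.
Step 8: cheapest edge leaving the tree is n6—n8 (7); add n6.
Vertex order: n2, n4, n1, n3, n8, n5, n9, n7, n6. The 9th vertex is n6.

n6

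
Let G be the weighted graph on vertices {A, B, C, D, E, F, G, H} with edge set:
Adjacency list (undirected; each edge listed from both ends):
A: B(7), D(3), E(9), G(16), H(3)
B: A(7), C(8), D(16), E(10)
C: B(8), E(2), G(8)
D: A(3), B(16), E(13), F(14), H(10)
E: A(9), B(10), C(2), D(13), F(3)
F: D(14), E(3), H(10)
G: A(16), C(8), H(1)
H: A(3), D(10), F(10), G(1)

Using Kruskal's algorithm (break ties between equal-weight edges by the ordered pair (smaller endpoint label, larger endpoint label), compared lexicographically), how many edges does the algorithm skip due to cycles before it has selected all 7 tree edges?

Kruskal: consider edges lightest-first.
G–H (1): add — endpoints in different components.
C–E (2): add — endpoints in different components.
A–D (3): add — endpoints in different components.
A–H (3): add — endpoints in different components.
E–F (3): add — endpoints in different components.
A–B (7): add — endpoints in different components.
B–C (8): add — endpoints in different components.
Edges rejected before the tree was complete: 0.

0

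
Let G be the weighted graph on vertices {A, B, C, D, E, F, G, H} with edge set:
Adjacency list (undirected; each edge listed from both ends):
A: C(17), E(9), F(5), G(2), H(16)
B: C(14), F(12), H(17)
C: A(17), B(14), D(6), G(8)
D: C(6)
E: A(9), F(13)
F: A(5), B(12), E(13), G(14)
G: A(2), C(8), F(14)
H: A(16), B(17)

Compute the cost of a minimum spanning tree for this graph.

Sort edges by weight, then run Kruskal:
A G (2): add — endpoints in different components.
A F (5): add — endpoints in different components.
C D (6): add — endpoints in different components.
C G (8): add — endpoints in different components.
A E (9): add — endpoints in different components.
B F (12): add — endpoints in different components.
E F (13): skip — E and F already connected.
B C (14): skip — B and C already connected.
F G (14): skip — F and G already connected.
A H (16): add — endpoints in different components.
MST edges: A G, A F, C D, C G, A E, B F, A H; total weight 2+5+6+8+9+12+16 = 58.

58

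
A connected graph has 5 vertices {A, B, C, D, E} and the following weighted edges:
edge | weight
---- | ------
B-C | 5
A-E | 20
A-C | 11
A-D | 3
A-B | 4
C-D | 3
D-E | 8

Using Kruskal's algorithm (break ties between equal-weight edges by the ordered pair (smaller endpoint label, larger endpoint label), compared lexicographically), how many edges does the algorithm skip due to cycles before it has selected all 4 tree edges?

1

Kruskal: consider edges lightest-first.
A-D (3): add. Components now {A,D} {B} {C} {E}
C-D (3): add. Components now {A,C,D} {B} {E}
A-B (4): add. Components now {A,B,C,D} {E}
B-C (5): skip — B and C already connected.
D-E (8): add. Components now {A,B,C,D,E}
Edges rejected before the tree was complete: 1.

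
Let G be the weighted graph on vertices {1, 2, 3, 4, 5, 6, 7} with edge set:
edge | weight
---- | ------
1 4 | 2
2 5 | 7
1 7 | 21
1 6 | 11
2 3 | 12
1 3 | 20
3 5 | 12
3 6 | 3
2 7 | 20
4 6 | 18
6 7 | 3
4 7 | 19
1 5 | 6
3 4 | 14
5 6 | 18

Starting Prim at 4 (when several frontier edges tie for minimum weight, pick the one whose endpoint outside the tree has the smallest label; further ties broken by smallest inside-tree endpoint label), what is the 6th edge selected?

6-7

Grow the tree from 4 using Prim:
Step 1: cheapest edge leaving the tree is 1 4 (2); add 1.
Step 2: cheapest edge leaving the tree is 1 5 (6); add 5.
Step 3: cheapest edge leaving the tree is 2 5 (7); add 2.
Step 4: cheapest edge leaving the tree is 1 6 (11); add 6.
Step 5: cheapest edge leaving the tree is 3 6 (3); add 3.
Step 6: cheapest edge leaving the tree is 6 7 (3); add 7.
The 6th edge added is 6 7.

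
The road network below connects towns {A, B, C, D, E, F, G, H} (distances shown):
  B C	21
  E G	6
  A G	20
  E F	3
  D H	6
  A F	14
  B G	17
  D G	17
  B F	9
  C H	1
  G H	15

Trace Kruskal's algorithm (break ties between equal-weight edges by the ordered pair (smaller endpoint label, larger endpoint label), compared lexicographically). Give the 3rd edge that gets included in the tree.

Kruskal's algorithm — process edges by increasing weight (ties by edge label):
C H (1): add — endpoints in different components.
E F (3): add — endpoints in different components.
D H (6): add — endpoints in different components.
E G (6): add — endpoints in different components.
B F (9): add — endpoints in different components.
A F (14): add — endpoints in different components.
G H (15): add — endpoints in different components.
The 3rd edge added is D H.

D-H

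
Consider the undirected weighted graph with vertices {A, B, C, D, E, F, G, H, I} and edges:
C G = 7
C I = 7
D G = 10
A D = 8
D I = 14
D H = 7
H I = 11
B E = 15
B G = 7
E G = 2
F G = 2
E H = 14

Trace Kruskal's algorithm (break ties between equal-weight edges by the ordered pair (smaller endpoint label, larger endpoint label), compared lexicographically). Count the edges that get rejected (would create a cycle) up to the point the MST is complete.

0

Kruskal: consider edges lightest-first.
E G (2): add — endpoints in different components.
F G (2): add — endpoints in different components.
B G (7): add — endpoints in different components.
C G (7): add — endpoints in different components.
C I (7): add — endpoints in different components.
D H (7): add — endpoints in different components.
A D (8): add — endpoints in different components.
D G (10): add — endpoints in different components.
Edges rejected before the tree was complete: 0.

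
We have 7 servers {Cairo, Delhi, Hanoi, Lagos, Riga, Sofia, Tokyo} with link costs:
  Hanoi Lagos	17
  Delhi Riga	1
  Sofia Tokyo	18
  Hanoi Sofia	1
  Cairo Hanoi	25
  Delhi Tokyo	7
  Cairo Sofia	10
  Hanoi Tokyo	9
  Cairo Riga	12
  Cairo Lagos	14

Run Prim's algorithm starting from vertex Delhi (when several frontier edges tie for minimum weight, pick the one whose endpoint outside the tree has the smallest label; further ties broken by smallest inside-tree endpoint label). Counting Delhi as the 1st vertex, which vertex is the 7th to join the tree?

Lagos

Grow the tree from Delhi using Prim:
Step 1: cheapest edge leaving the tree is Delhi Riga (1); add Riga.
Step 2: cheapest edge leaving the tree is Delhi Tokyo (7); add Tokyo.
Step 3: cheapest edge leaving the tree is Hanoi Tokyo (9); add Hanoi.
Step 4: cheapest edge leaving the tree is Hanoi Sofia (1); add Sofia.
Step 5: cheapest edge leaving the tree is Cairo Sofia (10); add Cairo.
Step 6: cheapest edge leaving the tree is Cairo Lagos (14); add Lagos.
Vertex order: Delhi, Riga, Tokyo, Hanoi, Sofia, Cairo, Lagos. The 7th vertex is Lagos.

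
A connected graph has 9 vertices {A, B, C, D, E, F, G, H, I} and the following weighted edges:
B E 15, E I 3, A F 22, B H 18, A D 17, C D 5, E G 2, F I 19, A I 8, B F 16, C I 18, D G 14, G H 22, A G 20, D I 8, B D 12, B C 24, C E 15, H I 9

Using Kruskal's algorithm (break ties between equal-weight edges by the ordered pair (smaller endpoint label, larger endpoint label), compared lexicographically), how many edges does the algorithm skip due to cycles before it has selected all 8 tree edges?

Kruskal: consider edges lightest-first.
E G (2): add — endpoints in different components.
E I (3): add — endpoints in different components.
C D (5): add — endpoints in different components.
A I (8): add — endpoints in different components.
D I (8): add — endpoints in different components.
H I (9): add — endpoints in different components.
B D (12): add — endpoints in different components.
D G (14): skip — D and G already connected.
B E (15): skip — B and E already connected.
C E (15): skip — C and E already connected.
B F (16): add — endpoints in different components.
Edges rejected before the tree was complete: 3.

3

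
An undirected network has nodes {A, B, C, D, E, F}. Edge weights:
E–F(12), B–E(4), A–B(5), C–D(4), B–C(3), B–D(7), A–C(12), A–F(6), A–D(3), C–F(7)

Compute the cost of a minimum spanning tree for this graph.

20

Sort edges by weight, then run Kruskal:
A–D (3): add — endpoints in different components.
B–C (3): add — endpoints in different components.
B–E (4): add — endpoints in different components.
C–D (4): add — endpoints in different components.
A–B (5): skip — A and B already connected.
A–F (6): add — endpoints in different components.
MST edges: A–D, B–C, B–E, C–D, A–F; total weight 3+3+4+4+6 = 20.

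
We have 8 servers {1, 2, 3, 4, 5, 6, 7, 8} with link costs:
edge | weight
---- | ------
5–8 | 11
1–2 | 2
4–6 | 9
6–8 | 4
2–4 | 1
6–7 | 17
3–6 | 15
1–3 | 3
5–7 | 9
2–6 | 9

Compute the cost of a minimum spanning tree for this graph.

Prim, starting at 2.
Step 1: frontier [2–4 1, 1–2 2, 2–6 9] → take 2–4 (1); add 4.
Step 2: frontier [1–2 2, 2–6 9, 4–6 9] → take 1–2 (2); add 1.
Step 3: frontier [1–3 3, 2–6 9, 4–6 9] → take 1–3 (3); add 3.
Step 4: frontier [2–6 9, 3–6 15, 4–6 9] → take 2–6 (9); add 6.
Step 5: frontier [6–8 4, 6–7 17] → take 6–8 (4); add 8.
Step 6: frontier [6–7 17, 5–8 11] → take 5–8 (11); add 5.
Step 7: frontier [5–7 9, 6–7 17] → take 5–7 (9); add 7.
MST edges: 2–4, 1–2, 1–3, 2–6, 6–8, 5–8, 5–7; total weight 1+2+3+9+4+11+9 = 39.

39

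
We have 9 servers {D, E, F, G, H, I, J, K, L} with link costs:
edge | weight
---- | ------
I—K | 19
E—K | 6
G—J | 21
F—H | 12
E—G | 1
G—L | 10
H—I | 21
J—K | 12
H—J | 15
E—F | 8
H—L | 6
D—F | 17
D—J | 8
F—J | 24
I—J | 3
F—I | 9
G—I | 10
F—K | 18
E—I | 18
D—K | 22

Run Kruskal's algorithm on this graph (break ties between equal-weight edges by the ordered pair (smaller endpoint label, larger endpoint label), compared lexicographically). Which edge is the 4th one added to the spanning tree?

Sort edges by weight, then run Kruskal:
E—G (1): add — endpoints in different components.
I—J (3): add — endpoints in different components.
E—K (6): add — endpoints in different components.
H—L (6): add — endpoints in different components.
D—J (8): add — endpoints in different components.
E—F (8): add — endpoints in different components.
F—I (9): add — endpoints in different components.
G—I (10): skip — G and I already connected.
G—L (10): add — endpoints in different components.
The 4th edge added is H—L.

H-L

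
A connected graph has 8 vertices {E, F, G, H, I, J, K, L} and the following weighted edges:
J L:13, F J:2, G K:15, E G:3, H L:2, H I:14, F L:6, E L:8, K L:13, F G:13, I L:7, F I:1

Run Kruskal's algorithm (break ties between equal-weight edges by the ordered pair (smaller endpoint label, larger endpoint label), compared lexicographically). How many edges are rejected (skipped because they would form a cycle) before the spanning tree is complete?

Kruskal's algorithm — process edges by increasing weight (ties by edge label):
F I (1): add — endpoints in different components.
F J (2): add — endpoints in different components.
H L (2): add — endpoints in different components.
E G (3): add — endpoints in different components.
F L (6): add — endpoints in different components.
I L (7): skip — I and L already connected.
E L (8): add — endpoints in different components.
F G (13): skip — F and G already connected.
J L (13): skip — J and L already connected.
K L (13): add — endpoints in different components.
Edges rejected before the tree was complete: 3.

3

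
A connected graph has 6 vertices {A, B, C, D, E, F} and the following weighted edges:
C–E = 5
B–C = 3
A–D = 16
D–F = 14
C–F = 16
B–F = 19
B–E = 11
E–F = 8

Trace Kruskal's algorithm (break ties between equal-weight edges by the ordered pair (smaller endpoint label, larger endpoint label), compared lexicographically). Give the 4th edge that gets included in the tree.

D-F

Kruskal: consider edges lightest-first.
B–C (3): add — endpoints in different components.
C–E (5): add — endpoints in different components.
E–F (8): add — endpoints in different components.
B–E (11): skip — B and E already connected.
D–F (14): add — endpoints in different components.
A–D (16): add — endpoints in different components.
The 4th edge added is D–F.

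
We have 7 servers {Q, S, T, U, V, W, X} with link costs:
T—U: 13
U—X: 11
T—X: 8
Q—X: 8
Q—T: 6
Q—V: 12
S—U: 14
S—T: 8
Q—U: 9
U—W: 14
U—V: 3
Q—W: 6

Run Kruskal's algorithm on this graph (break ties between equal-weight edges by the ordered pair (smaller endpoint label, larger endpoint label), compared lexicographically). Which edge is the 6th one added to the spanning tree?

Q-U

Kruskal's algorithm — process edges by increasing weight (ties by edge label):
U—V (3): add. Components now {T} {W} {X} {Q} {S} {U,V}
Q—T (6): add. Components now {Q,T} {W} {X} {S} {U,V}
Q—W (6): add. Components now {Q,T,W} {X} {S} {U,V}
Q—X (8): add. Components now {Q,T,W,X} {S} {U,V}
S—T (8): add. Components now {Q,S,T,W,X} {U,V}
T—X (8): skip — T and X already connected.
Q—U (9): add. Components now {Q,S,T,U,V,W,X}
The 6th edge added is Q—U.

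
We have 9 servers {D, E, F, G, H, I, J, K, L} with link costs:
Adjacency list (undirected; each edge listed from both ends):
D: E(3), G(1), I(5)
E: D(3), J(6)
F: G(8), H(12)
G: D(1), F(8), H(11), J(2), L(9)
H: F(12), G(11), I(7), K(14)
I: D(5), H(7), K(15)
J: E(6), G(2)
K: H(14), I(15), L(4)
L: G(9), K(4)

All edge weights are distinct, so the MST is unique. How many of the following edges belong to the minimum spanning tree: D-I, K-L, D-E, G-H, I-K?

3

Kruskal's algorithm — process edges by increasing weight (ties by edge label):
D-G (1): add — endpoints in different components.
G-J (2): add — endpoints in different components.
D-E (3): add — endpoints in different components.
K-L (4): add — endpoints in different components.
D-I (5): add — endpoints in different components.
E-J (6): skip — E and J already connected.
H-I (7): add — endpoints in different components.
F-G (8): add — endpoints in different components.
G-L (9): add — endpoints in different components.
MST edge set: {D-G, G-J, D-E, K-L, D-I, H-I, F-G, G-L}.
Of the listed edges, {D-I, K-L, D-E} are in the MST → 3.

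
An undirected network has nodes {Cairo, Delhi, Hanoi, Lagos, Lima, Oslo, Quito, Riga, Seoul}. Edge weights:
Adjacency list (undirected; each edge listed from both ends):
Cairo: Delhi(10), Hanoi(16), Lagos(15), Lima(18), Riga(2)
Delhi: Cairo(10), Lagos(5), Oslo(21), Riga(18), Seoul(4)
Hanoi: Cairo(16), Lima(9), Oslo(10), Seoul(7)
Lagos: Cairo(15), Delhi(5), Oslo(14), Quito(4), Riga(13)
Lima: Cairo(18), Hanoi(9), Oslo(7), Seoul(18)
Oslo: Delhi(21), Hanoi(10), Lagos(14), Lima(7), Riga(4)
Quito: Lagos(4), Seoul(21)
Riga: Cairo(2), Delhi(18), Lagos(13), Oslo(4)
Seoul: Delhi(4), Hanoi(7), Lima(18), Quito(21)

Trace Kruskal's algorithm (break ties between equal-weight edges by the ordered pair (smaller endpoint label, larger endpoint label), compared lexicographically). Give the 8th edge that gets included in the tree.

Hanoi-Lima

Sort edges by weight, then run Kruskal:
Cairo-Riga (2): add — endpoints in different components.
Delhi-Seoul (4): add — endpoints in different components.
Lagos-Quito (4): add — endpoints in different components.
Oslo-Riga (4): add — endpoints in different components.
Delhi-Lagos (5): add — endpoints in different components.
Hanoi-Seoul (7): add — endpoints in different components.
Lima-Oslo (7): add — endpoints in different components.
Hanoi-Lima (9): add — endpoints in different components.
The 8th edge added is Hanoi-Lima.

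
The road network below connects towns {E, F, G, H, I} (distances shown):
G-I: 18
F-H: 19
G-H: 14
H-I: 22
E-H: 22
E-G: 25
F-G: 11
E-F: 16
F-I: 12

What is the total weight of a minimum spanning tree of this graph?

53

Prim's algorithm from G:
Step 1: frontier [F-G 11, G-H 14, G-I 18, E-G 25] → take F-G (11); add F.
Step 2: frontier [F-I 12, E-F 16, F-H 19, G-H 14, G-I 18, E-G 25] → take F-I (12); add I.
Step 3: frontier [E-F 16, F-H 19, G-H 14, E-G 25, H-I 22] → take G-H (14); add H.
Step 4: frontier [E-F 16, E-G 25, E-H 22] → take E-F (16); add E.
MST edges: F-G, F-I, G-H, E-F; total weight 11+12+14+16 = 53.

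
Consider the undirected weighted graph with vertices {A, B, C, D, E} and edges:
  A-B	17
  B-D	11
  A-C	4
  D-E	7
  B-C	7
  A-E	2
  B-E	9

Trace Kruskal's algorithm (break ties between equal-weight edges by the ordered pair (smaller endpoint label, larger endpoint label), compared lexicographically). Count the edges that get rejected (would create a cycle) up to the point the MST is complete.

0

Sort edges by weight, then run Kruskal:
A-E (2): add. Components now {A,E} {B} {C} {D}
A-C (4): add. Components now {A,C,E} {B} {D}
B-C (7): add. Components now {A,B,C,E} {D}
D-E (7): add. Components now {A,B,C,D,E}
Edges rejected before the tree was complete: 0.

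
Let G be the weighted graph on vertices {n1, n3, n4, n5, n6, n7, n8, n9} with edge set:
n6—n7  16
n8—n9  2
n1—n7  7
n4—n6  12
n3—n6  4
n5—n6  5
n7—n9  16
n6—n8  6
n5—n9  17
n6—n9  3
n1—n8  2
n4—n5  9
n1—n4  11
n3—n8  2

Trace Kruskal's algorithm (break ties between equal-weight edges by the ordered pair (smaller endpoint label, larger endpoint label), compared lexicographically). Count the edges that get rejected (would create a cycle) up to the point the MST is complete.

2

Sort edges by weight, then run Kruskal:
n1—n8 (2): add — endpoints in different components.
n3—n8 (2): add — endpoints in different components.
n8—n9 (2): add — endpoints in different components.
n6—n9 (3): add — endpoints in different components.
n3—n6 (4): skip — n6 and n3 already connected.
n5—n6 (5): add — endpoints in different components.
n6—n8 (6): skip — n8 and n6 already connected.
n1—n7 (7): add — endpoints in different components.
n4—n5 (9): add — endpoints in different components.
Edges rejected before the tree was complete: 2.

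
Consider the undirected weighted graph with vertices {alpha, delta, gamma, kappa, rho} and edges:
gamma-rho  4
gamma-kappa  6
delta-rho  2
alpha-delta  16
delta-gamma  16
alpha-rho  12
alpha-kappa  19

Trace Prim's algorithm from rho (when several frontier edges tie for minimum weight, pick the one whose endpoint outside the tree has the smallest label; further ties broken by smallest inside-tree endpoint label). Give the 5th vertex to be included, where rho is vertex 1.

Grow the tree from rho using Prim:
Step 1: cheapest edge leaving the tree is delta-rho (2); add delta.
Step 2: cheapest edge leaving the tree is gamma-rho (4); add gamma.
Step 3: cheapest edge leaving the tree is gamma-kappa (6); add kappa.
Step 4: cheapest edge leaving the tree is alpha-rho (12); add alpha.
Vertex order: rho, delta, gamma, kappa, alpha. The 5th vertex is alpha.

alpha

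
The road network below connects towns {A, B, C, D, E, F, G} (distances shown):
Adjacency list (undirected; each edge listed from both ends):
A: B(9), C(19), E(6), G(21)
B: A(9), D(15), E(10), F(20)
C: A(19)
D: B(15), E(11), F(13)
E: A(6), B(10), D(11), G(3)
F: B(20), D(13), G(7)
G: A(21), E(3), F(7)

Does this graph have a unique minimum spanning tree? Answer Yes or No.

Kruskal's algorithm — process edges by increasing weight (ties by edge label):
E G (3): add — endpoints in different components.
A E (6): add — endpoints in different components.
F G (7): add — endpoints in different components.
A B (9): add — endpoints in different components.
B E (10): skip — B and E already connected.
D E (11): add — endpoints in different components.
D F (13): skip — D and F already connected.
B D (15): skip — B and D already connected.
A C (19): add — endpoints in different components.
Every non-tree edge has weight strictly greater than the heaviest edge on the tree path between its endpoints, so the MST is unique.

Yes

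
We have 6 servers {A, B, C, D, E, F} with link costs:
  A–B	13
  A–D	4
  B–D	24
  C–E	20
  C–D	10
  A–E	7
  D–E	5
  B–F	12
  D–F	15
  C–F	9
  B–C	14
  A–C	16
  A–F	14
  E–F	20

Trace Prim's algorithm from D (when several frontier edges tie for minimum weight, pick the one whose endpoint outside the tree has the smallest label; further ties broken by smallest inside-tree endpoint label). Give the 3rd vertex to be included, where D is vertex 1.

E

Prim, starting at D.
Step 1: cheapest edge leaving the tree is A–D (4); add A.
Step 2: cheapest edge leaving the tree is D–E (5); add E.
Step 3: cheapest edge leaving the tree is C–D (10); add C.
Step 4: cheapest edge leaving the tree is C–F (9); add F.
Step 5: cheapest edge leaving the tree is B–F (12); add B.
Vertex order: D, A, E, C, F, B. The 3rd vertex is E.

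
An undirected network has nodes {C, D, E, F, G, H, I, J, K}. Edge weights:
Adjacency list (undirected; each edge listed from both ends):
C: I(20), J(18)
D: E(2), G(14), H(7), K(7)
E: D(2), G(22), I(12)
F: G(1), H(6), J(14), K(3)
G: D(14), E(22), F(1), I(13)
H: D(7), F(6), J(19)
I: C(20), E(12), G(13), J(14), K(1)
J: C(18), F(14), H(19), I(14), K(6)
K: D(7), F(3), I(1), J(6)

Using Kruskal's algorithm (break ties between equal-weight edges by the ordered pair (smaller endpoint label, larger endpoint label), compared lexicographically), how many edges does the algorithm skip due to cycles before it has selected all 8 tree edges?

Kruskal: consider edges lightest-first.
F–G (1): add — endpoints in different components.
I–K (1): add — endpoints in different components.
D–E (2): add — endpoints in different components.
F–K (3): add — endpoints in different components.
F–H (6): add — endpoints in different components.
J–K (6): add — endpoints in different components.
D–H (7): add — endpoints in different components.
D–K (7): skip — D and K already connected.
E–I (12): skip — E and I already connected.
G–I (13): skip — G and I already connected.
D–G (14): skip — D and G already connected.
F–J (14): skip — F and J already connected.
I–J (14): skip — I and J already connected.
C–J (18): add — endpoints in different components.
Edges rejected before the tree was complete: 6.

6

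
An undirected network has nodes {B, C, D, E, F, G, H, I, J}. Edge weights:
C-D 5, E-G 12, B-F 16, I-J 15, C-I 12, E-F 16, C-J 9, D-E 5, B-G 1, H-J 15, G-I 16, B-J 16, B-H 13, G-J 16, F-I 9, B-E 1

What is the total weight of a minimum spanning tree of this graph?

55

Kruskal's algorithm — process edges by increasing weight (ties by edge label):
B-E (1): add — endpoints in different components.
B-G (1): add — endpoints in different components.
C-D (5): add — endpoints in different components.
D-E (5): add — endpoints in different components.
C-J (9): add — endpoints in different components.
F-I (9): add — endpoints in different components.
C-I (12): add — endpoints in different components.
E-G (12): skip — E and G already connected.
B-H (13): add — endpoints in different components.
MST edges: B-E, B-G, C-D, D-E, C-J, F-I, C-I, B-H; total weight 1+1+5+5+9+9+12+13 = 55.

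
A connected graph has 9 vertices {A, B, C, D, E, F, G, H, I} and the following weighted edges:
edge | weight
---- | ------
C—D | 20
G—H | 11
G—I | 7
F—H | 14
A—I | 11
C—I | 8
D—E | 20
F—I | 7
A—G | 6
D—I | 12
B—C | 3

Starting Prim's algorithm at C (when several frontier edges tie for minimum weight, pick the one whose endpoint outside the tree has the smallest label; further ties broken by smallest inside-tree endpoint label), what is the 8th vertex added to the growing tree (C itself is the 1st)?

Prim, starting at C.
Step 1: frontier [B—C 3, C—I 8, C—D 20] → take B—C (3); add B.
Step 2: frontier [C—I 8, C—D 20] → take C—I (8); add I.
Step 3: frontier [C—D 20, F—I 7, G—I 7, A—I 11, D—I 12] → take F—I (7); add F.
Step 4: frontier [C—D 20, F—H 14, G—I 7, A—I 11, D—I 12] → take G—I (7); add G.
Step 5: frontier [C—D 20, F—H 14, A—G 6, G—H 11, A—I 11, D—I 12] → take A—G (6); add A.
Step 6: frontier [C—D 20, F—H 14, G—H 11, D—I 12] → take G—H (11); add H.
Step 7: frontier [C—D 20, D—I 12] → take D—I (12); add D.
Step 8: frontier [D—E 20] → take D—E (20); add E.
Vertex order: C, B, I, F, G, A, H, D, E. The 8th vertex is D.

D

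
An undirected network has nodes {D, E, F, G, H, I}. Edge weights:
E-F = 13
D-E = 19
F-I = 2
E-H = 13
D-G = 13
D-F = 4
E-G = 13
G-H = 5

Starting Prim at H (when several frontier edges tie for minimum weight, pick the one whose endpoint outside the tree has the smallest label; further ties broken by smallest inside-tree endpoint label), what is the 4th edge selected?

F-I

Prim's algorithm from H:
Step 1: frontier [G-H 5, E-H 13] → take G-H (5); add G.
Step 2: frontier [D-G 13, E-G 13, E-H 13] → take D-G (13); add D.
Step 3: frontier [D-F 4, D-E 19, E-G 13, E-H 13] → take D-F (4); add F.
Step 4: frontier [D-E 19, F-I 2, E-F 13, E-G 13, E-H 13] → take F-I (2); add I.
Step 5: frontier [D-E 19, E-F 13, E-G 13, E-H 13] → take E-F (13); add E.
The 4th edge added is F-I.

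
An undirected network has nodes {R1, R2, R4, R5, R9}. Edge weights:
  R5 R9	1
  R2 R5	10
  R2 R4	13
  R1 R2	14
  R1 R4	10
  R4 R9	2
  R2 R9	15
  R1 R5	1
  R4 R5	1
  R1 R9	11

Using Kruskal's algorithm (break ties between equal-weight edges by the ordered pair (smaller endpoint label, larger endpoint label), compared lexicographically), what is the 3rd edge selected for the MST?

R5-R9

Sort edges by weight, then run Kruskal:
R1 R5 (1): add — endpoints in different components.
R4 R5 (1): add — endpoints in different components.
R5 R9 (1): add — endpoints in different components.
R4 R9 (2): skip — R9 and R4 already connected.
R1 R4 (10): skip — R1 and R4 already connected.
R2 R5 (10): add — endpoints in different components.
The 3rd edge added is R5 R9.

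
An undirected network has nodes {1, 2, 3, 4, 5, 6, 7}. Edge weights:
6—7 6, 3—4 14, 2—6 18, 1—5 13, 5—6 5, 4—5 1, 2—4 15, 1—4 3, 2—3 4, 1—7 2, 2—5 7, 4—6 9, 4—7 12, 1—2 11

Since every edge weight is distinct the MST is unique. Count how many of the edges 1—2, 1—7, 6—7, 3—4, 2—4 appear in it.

1

Sort edges by weight, then run Kruskal:
4—5 (1): add. Components now {1} {2} {3} {4,5} {6} {7}
1—7 (2): add. Components now {1,7} {2} {3} {4,5} {6}
1—4 (3): add. Components now {1,4,5,7} {2} {3} {6}
2—3 (4): add. Components now {1,4,5,7} {2,3} {6}
5—6 (5): add. Components now {1,4,5,6,7} {2,3}
6—7 (6): skip — 6 and 7 already connected.
2—5 (7): add. Components now {1,2,3,4,5,6,7}
MST edge set: {4—5, 1—7, 1—4, 2—3, 5—6, 2—5}.
Of the listed edges, {1—7} are in the MST → 1.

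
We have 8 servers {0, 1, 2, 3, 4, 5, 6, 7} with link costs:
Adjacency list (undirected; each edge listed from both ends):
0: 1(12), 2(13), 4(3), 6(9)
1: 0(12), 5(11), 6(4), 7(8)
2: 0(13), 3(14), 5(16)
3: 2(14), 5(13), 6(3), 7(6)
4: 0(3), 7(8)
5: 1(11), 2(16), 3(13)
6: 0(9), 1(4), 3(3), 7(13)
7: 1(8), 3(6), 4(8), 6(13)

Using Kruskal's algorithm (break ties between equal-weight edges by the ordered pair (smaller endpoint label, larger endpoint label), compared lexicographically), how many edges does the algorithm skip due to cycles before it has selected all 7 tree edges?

Sort edges by weight, then run Kruskal:
0 4 (3): add — endpoints in different components.
3 6 (3): add — endpoints in different components.
1 6 (4): add — endpoints in different components.
3 7 (6): add — endpoints in different components.
1 7 (8): skip — 1 and 7 already connected.
4 7 (8): add — endpoints in different components.
0 6 (9): skip — 0 and 6 already connected.
1 5 (11): add — endpoints in different components.
0 1 (12): skip — 0 and 1 already connected.
0 2 (13): add — endpoints in different components.
Edges rejected before the tree was complete: 3.

3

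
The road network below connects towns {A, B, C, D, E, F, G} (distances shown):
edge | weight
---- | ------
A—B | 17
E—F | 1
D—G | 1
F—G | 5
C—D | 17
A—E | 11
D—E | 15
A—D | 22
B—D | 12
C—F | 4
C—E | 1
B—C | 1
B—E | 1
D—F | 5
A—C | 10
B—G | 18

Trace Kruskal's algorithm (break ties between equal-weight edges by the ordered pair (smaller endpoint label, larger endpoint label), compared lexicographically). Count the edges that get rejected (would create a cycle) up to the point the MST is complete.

Sort edges by weight, then run Kruskal:
B—C (1): add — endpoints in different components.
B—E (1): add — endpoints in different components.
C—E (1): skip — C and E already connected.
D—G (1): add — endpoints in different components.
E—F (1): add — endpoints in different components.
C—F (4): skip — C and F already connected.
D—F (5): add — endpoints in different components.
F—G (5): skip — F and G already connected.
A—C (10): add — endpoints in different components.
Edges rejected before the tree was complete: 3.

3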